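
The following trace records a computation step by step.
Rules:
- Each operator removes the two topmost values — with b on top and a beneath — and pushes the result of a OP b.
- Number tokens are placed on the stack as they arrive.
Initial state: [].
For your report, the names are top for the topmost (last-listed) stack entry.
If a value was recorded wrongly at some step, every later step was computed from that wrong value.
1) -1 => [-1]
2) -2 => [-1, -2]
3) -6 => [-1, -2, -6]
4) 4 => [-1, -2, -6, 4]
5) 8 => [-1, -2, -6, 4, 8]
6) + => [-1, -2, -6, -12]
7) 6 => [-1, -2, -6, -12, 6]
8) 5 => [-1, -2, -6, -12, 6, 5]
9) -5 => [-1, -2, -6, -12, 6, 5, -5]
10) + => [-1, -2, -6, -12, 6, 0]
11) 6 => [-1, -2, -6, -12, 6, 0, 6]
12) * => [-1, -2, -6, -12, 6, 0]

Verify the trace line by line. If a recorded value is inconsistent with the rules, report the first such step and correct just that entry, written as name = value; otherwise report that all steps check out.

step 1: push -1: top = -1 -> checks out
step 2: push -2: top = -2 -> matches
step 3: push -6: top = -6 -> consistent with the trace
step 4: push 4: top = 4 -> no discrepancy
step 5: push 8: top = 8 -> verified
step 6: 4 + 8 = 12 -> the trace has a different value
The earliest wrong entry is at step 6: it should read top = 12.

step 6, top = 12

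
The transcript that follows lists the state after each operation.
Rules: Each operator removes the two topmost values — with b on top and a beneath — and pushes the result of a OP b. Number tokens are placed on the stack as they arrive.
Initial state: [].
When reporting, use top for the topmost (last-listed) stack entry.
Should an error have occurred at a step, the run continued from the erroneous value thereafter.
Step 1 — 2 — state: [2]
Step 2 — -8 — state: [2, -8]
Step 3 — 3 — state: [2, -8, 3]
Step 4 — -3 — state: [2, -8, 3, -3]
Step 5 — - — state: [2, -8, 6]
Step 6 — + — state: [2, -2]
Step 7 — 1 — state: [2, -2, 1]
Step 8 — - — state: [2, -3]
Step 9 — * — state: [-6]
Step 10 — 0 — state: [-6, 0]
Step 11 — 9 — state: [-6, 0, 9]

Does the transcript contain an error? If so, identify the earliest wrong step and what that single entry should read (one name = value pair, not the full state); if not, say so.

Step 1: push 2: top = 2 — in agreement.
Step 2: push -8: top = -8 — confirmed correct.
Step 3: push 3: top = 3 — checks out.
Step 4: push -3: top = -3 — same as recorded.
Step 5: 3 - -3 = 6 — checks out.
Step 6: -8 + 6 = -2 — consistent with the transcript.
Step 7: push 1: top = 1 — agrees with the transcript.
Step 8: -2 - 1 = -3 — exactly as logged.
Step 9: 2 * -3 = -6 — checks out.
Step 10: push 0: top = 0 — verified.
Step 11: push 9: top = 9 — confirmed correct.
All entries verified; no error found.

no error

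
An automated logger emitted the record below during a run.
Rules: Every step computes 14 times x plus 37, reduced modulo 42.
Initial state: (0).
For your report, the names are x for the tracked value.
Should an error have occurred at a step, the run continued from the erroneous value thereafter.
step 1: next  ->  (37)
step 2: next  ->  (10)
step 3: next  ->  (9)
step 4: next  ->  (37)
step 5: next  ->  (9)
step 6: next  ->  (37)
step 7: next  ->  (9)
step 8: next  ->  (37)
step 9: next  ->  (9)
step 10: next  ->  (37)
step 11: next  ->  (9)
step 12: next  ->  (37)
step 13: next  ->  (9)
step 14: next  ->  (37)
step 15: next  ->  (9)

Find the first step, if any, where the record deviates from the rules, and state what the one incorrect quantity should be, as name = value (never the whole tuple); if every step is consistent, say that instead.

Step 1: x = (14*0 + 37) mod 42 = 37 — verified.
Step 2: x = (14*37 + 37) mod 42 = 9 — the recorded entry deviates here.
First incorrect step: 2; the correct value is x = 9.

step 2, x = 9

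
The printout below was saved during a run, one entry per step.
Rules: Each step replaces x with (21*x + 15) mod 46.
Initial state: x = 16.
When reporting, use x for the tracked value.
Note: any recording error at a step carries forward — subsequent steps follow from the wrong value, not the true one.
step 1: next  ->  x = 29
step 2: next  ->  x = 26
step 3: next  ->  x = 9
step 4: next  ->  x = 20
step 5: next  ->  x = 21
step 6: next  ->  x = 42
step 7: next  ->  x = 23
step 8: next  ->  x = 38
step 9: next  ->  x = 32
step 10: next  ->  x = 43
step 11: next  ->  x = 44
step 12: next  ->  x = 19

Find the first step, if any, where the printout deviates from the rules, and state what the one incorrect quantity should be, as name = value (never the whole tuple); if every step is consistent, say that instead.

Step 1: x = (21*16 + 15) mod 46 = 29 — consistent with the printout.
Step 2: x = (21*29 + 15) mod 46 = 26 — confirmed correct.
Step 3: x = (21*26 + 15) mod 46 = 9 — matches.
Step 4: x = (21*9 + 15) mod 46 = 20 — same as recorded.
Step 5: x = (21*20 + 15) mod 46 = 21 — matches.
Step 6: x = (21*21 + 15) mod 46 = 42 — agrees with the printout.
Step 7: x = (21*42 + 15) mod 46 = 23 — no discrepancy.
Step 8: x = (21*23 + 15) mod 46 = 38 — verified.
Step 9: x = (21*38 + 15) mod 46 = 31 — a discrepancy with the printout.
So the first discrepancy is step 9, where the right value is x = 31.

step 9, x = 31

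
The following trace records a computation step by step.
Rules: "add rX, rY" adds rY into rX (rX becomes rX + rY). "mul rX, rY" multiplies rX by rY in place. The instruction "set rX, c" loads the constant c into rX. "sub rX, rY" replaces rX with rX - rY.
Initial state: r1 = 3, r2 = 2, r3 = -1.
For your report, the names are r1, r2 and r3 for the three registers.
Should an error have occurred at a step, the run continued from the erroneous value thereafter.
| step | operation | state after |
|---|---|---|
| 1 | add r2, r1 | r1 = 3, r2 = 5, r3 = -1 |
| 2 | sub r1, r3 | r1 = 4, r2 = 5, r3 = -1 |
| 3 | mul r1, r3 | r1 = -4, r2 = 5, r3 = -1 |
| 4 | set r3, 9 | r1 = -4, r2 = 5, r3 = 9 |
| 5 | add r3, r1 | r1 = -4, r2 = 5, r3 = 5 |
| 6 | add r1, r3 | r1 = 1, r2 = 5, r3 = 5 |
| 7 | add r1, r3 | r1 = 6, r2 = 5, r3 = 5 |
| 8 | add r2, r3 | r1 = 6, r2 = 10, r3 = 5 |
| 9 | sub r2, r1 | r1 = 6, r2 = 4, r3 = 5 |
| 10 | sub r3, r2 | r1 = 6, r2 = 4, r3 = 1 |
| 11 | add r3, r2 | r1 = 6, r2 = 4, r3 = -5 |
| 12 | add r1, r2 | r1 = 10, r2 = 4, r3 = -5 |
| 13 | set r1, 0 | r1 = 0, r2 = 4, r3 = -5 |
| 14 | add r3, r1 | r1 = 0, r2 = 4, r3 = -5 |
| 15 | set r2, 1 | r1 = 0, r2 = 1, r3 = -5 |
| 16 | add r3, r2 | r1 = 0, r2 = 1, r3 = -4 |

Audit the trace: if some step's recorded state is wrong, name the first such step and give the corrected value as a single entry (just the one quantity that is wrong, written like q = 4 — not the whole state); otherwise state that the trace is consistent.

Recomputing the run from the initial state:
step 1: r1 = 3, r2 = 5, r3 = -1
step 2: r1 = 4, r2 = 5, r3 = -1
step 3: r1 = -4, r2 = 5, r3 = -1
step 4: r1 = -4, r2 = 5, r3 = 9
step 5: r1 = -4, r2 = 5, r3 = 5
step 6: r1 = 1, r2 = 5, r3 = 5
step 7: r1 = 6, r2 = 5, r3 = 5
step 8: r1 = 6, r2 = 10, r3 = 5
step 9: r1 = 6, r2 = 4, r3 = 5
step 10: r1 = 6, r2 = 4, r3 = 1
step 11: r1 = 6, r2 = 4, r3 = 5
step 12: r1 = 10, r2 = 4, r3 = 5
step 13: r1 = 0, r2 = 4, r3 = 5
step 14: r1 = 0, r2 = 4, r3 = 5
step 15: r1 = 0, r2 = 1, r3 = 5
step 16: r1 = 0, r2 = 1, r3 = 6
The first disagreement with the trace is at step 11, where the value should be r3 = 5.

step 11, r3 = 5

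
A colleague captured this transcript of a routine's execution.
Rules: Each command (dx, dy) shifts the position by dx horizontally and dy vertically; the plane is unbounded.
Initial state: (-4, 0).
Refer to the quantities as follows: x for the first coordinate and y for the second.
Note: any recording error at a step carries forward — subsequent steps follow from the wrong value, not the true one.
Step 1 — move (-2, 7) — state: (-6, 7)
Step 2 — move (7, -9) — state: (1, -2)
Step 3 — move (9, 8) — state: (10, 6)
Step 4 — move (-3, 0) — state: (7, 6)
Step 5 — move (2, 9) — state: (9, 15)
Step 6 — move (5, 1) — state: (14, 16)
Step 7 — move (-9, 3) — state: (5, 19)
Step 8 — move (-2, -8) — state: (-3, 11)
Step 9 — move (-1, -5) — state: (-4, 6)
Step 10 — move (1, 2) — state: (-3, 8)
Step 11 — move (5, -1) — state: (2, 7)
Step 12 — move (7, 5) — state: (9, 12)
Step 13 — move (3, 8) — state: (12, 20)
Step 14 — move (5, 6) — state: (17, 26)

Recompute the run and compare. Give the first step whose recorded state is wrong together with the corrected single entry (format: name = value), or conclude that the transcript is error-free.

step 8, x = 3

Step 1: x = -4 + (-2) = -6, y = 0 + (7) = 7 — confirmed correct.
Step 2: x = -6 + (7) = 1, y = 7 + (-9) = -2 — verified.
Step 3: x = 1 + (9) = 10, y = -2 + (8) = 6 — verified.
Step 4: x = 10 + (-3) = 7, y = 6 + (0) = 6 — confirmed correct.
Step 5: x = 7 + (2) = 9, y = 6 + (9) = 15 — same as recorded.
Step 6: x = 9 + (5) = 14, y = 15 + (1) = 16 — no discrepancy.
Step 7: x = 14 + (-9) = 5, y = 16 + (3) = 19 — confirmed correct.
Step 8: x = 5 + (-2) = 3, y = 19 + (-8) = 11 — this is not what the transcript shows.
Conclusion: step 8 carries the first error; the entry should be x = 3.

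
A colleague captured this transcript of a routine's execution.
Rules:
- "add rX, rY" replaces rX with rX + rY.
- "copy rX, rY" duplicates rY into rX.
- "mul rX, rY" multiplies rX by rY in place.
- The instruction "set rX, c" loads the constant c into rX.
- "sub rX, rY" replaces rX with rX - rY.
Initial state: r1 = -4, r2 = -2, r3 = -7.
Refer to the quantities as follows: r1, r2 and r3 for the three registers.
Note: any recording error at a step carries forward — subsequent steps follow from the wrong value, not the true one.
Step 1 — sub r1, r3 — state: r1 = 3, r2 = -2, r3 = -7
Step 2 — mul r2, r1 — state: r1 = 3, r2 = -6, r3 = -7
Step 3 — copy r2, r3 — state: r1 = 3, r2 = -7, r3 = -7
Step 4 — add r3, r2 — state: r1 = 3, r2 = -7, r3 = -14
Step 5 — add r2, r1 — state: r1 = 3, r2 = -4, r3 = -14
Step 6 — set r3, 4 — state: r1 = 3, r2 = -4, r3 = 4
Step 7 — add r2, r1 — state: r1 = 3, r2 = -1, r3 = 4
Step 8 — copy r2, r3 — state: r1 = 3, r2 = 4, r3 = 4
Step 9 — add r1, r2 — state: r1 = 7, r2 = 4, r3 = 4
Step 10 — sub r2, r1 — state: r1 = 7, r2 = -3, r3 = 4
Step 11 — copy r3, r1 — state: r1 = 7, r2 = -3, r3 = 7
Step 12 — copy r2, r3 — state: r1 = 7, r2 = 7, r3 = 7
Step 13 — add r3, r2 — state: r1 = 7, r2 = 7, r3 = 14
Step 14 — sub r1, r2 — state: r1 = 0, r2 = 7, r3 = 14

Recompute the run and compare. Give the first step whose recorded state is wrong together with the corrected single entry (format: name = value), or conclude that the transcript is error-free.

Recomputing the run from the initial state:
step 1: r1 = 3, r2 = -2, r3 = -7
step 2: r1 = 3, r2 = -6, r3 = -7
step 3: r1 = 3, r2 = -7, r3 = -7
step 4: r1 = 3, r2 = -7, r3 = -14
step 5: r1 = 3, r2 = -4, r3 = -14
step 6: r1 = 3, r2 = -4, r3 = 4
step 7: r1 = 3, r2 = -1, r3 = 4
step 8: r1 = 3, r2 = 4, r3 = 4
step 9: r1 = 7, r2 = 4, r3 = 4
step 10: r1 = 7, r2 = -3, r3 = 4
step 11: r1 = 7, r2 = -3, r3 = 7
step 12: r1 = 7, r2 = 7, r3 = 7
step 13: r1 = 7, r2 = 7, r3 = 14
step 14: r1 = 0, r2 = 7, r3 = 14
This matches the transcript at every step.

no error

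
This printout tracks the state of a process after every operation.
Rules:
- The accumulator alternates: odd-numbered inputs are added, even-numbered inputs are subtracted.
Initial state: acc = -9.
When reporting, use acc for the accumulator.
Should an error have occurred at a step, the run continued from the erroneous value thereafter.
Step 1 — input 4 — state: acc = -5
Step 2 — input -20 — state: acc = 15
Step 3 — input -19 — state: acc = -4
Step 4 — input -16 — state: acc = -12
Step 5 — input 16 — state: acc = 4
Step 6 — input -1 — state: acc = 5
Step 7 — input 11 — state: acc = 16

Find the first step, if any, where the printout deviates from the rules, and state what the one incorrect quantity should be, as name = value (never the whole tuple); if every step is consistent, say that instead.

step 4, acc = 12

Recomputing the run from the initial state:
step 1: acc = -5
step 2: acc = 15
step 3: acc = -4
step 4: acc = 12
step 5: acc = 28
step 6: acc = 29
step 7: acc = 40
The first disagreement with the printout is at step 4, where the value should be acc = 12.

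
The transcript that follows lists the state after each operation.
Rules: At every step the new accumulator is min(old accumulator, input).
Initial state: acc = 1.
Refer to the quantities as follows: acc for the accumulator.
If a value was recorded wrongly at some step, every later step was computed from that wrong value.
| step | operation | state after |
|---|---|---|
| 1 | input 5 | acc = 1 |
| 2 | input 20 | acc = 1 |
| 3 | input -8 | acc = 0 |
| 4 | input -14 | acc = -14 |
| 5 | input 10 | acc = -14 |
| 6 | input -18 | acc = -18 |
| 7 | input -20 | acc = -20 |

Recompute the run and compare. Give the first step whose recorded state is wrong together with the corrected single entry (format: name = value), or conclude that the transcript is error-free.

step 1: acc = min(1, 5) = 1 -> verified
step 2: acc = min(1, 20) = 1 -> no discrepancy
step 3: acc = min(1, -8) = -8 -> a discrepancy with the transcript
That makes step 3 the first incorrect line — acc = -8 is what it should show.

step 3, acc = -8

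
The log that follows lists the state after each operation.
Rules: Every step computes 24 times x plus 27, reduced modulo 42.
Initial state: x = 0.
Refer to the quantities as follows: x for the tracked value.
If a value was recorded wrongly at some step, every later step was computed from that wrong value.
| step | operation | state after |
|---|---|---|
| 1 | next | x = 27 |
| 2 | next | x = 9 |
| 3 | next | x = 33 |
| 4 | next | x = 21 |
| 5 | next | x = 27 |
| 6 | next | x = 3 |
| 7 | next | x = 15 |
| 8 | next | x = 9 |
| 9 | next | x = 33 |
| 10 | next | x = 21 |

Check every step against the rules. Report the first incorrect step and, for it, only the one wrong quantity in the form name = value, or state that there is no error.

step 2, x = 3

Recomputing the run from the initial state:
step 1: x = 27
step 2: x = 3
step 3: x = 15
step 4: x = 9
step 5: x = 33
step 6: x = 21
step 7: x = 27
step 8: x = 3
step 9: x = 15
step 10: x = 9
The first disagreement with the log is at step 2, where the value should be x = 3.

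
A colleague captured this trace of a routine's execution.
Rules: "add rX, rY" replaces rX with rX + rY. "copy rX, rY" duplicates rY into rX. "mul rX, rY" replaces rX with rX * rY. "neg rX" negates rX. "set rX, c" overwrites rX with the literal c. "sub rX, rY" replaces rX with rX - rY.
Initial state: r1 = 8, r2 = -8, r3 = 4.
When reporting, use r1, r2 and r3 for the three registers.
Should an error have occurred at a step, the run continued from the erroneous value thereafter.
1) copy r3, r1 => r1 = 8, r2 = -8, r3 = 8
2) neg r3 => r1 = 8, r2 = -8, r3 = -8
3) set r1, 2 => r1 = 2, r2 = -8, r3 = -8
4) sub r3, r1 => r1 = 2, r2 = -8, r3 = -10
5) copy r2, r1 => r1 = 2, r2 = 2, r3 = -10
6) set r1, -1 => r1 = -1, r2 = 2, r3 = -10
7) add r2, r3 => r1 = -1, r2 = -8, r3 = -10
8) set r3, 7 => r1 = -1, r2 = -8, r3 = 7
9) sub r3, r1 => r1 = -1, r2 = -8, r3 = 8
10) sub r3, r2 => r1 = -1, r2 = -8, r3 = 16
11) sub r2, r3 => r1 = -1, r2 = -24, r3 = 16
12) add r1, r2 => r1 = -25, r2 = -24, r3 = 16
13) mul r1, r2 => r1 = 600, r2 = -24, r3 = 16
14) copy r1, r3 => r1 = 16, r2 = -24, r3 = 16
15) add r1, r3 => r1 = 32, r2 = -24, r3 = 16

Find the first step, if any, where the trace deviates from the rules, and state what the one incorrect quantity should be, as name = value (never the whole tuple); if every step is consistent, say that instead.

Recomputing the run from the initial state:
step 1: r1 = 8, r2 = -8, r3 = 8
step 2: r1 = 8, r2 = -8, r3 = -8
step 3: r1 = 2, r2 = -8, r3 = -8
step 4: r1 = 2, r2 = -8, r3 = -10
step 5: r1 = 2, r2 = 2, r3 = -10
step 6: r1 = -1, r2 = 2, r3 = -10
step 7: r1 = -1, r2 = -8, r3 = -10
step 8: r1 = -1, r2 = -8, r3 = 7
step 9: r1 = -1, r2 = -8, r3 = 8
step 10: r1 = -1, r2 = -8, r3 = 16
step 11: r1 = -1, r2 = -24, r3 = 16
step 12: r1 = -25, r2 = -24, r3 = 16
step 13: r1 = 600, r2 = -24, r3 = 16
step 14: r1 = 16, r2 = -24, r3 = 16
step 15: r1 = 32, r2 = -24, r3 = 16
This matches the trace at every step.

no error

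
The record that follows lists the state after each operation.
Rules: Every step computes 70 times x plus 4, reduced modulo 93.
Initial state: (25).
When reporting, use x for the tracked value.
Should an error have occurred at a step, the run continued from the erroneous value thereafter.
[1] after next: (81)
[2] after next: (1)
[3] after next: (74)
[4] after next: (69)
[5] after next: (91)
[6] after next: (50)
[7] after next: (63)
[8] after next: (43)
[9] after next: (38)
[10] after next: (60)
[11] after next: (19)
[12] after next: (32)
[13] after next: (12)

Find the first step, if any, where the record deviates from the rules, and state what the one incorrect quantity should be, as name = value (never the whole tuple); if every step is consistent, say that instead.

step 1: x = (70*25 + 4) mod 93 = 80 -> a discrepancy with the record
Step 1 is the first one off; corrected, x = 80.

step 1, x = 80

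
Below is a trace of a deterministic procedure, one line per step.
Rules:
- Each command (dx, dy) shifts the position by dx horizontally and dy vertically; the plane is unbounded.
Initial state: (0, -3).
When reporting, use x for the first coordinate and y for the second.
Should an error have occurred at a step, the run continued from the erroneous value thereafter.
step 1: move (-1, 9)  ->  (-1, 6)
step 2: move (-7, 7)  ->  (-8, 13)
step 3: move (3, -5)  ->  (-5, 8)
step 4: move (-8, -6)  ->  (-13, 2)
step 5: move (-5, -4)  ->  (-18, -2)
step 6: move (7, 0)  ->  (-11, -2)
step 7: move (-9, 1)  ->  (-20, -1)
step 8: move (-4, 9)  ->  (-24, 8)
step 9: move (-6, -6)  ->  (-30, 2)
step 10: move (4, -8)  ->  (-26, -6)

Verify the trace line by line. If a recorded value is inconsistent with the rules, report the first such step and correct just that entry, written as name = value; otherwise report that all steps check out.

no error

1. x = 0 + (-1) = -1, y = -3 + (9) = 6 (agrees with the trace)
2. x = -1 + (-7) = -8, y = 6 + (7) = 13 (same as recorded)
3. x = -8 + (3) = -5, y = 13 + (-5) = 8 (matches)
4. x = -5 + (-8) = -13, y = 8 + (-6) = 2 (same as recorded)
5. x = -13 + (-5) = -18, y = 2 + (-4) = -2 (verified)
6. x = -18 + (7) = -11, y = -2 + (0) = -2 (in agreement)
7. x = -11 + (-9) = -20, y = -2 + (1) = -1 (no discrepancy)
8. x = -20 + (-4) = -24, y = -1 + (9) = 8 (confirmed correct)
9. x = -24 + (-6) = -30, y = 8 + (-6) = 2 (matches)
10. x = -30 + (4) = -26, y = 2 + (-8) = -6 (checks out)
The recomputation confirms every line.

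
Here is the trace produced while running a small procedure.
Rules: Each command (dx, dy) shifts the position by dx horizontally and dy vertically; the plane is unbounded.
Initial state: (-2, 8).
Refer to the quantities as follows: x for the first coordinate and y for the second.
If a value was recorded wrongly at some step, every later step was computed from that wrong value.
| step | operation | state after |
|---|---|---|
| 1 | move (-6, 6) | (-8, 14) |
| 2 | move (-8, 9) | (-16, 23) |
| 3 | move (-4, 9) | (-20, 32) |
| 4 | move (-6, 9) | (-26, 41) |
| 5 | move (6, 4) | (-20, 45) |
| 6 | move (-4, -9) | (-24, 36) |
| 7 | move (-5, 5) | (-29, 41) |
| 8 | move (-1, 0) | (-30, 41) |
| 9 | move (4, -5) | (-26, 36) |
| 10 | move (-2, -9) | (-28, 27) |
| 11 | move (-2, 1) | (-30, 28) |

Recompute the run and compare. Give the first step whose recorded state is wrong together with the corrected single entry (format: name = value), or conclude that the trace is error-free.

no error

Recomputing the run from the initial state:
step 1: x = -8, y = 14
step 2: x = -16, y = 23
step 3: x = -20, y = 32
step 4: x = -26, y = 41
step 5: x = -20, y = 45
step 6: x = -24, y = 36
step 7: x = -29, y = 41
step 8: x = -30, y = 41
step 9: x = -26, y = 36
step 10: x = -28, y = 27
step 11: x = -30, y = 28
This matches the trace at every step.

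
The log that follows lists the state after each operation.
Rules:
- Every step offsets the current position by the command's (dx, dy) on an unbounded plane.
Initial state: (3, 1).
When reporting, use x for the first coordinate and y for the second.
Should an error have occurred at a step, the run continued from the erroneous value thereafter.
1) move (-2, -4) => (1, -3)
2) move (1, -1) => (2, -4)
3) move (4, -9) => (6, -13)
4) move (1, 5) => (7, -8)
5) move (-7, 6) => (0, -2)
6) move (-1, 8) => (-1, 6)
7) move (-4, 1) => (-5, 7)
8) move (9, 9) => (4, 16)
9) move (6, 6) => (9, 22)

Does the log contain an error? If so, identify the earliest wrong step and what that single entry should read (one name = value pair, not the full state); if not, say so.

1. x = 3 + (-2) = 1, y = 1 + (-4) = -3 (verified)
2. x = 1 + (1) = 2, y = -3 + (-1) = -4 (exactly as logged)
3. x = 2 + (4) = 6, y = -4 + (-9) = -13 (agrees with the log)
4. x = 6 + (1) = 7, y = -13 + (5) = -8 (consistent with the log)
5. x = 7 + (-7) = 0, y = -8 + (6) = -2 (in agreement)
6. x = 0 + (-1) = -1, y = -2 + (8) = 6 (no discrepancy)
7. x = -1 + (-4) = -5, y = 6 + (1) = 7 (checks out)
8. x = -5 + (9) = 4, y = 7 + (9) = 16 (exactly as logged)
9. x = 4 + (6) = 10, y = 16 + (6) = 22 (the log disagrees here)
So the first discrepancy is step 9, where the right value is x = 10.

step 9, x = 10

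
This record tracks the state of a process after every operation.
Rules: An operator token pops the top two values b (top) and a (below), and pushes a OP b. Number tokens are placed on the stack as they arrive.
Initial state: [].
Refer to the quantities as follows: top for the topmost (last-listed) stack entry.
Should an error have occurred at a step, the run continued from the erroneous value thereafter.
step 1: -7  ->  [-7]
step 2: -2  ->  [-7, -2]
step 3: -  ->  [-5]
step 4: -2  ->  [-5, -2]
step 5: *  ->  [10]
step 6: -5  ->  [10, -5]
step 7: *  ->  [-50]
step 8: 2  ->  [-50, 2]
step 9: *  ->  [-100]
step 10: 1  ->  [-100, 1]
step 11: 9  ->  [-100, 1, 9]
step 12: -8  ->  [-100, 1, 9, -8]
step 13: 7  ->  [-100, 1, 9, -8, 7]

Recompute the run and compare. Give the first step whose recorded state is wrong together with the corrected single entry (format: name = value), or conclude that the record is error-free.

no error

step 1: push -7: top = -7 -> in agreement
step 2: push -2: top = -2 -> confirmed correct
step 3: -7 - -2 = -5 -> same as recorded
step 4: push -2: top = -2 -> same as recorded
step 5: -5 * -2 = 10 -> in agreement
step 6: push -5: top = -5 -> consistent with the record
step 7: 10 * -5 = -50 -> checks out
step 8: push 2: top = 2 -> matches
step 9: -50 * 2 = -100 -> agrees with the record
step 10: push 1: top = 1 -> verified
step 11: push 9: top = 9 -> matches
step 12: push -8: top = -8 -> exactly as logged
step 13: push 7: top = 7 -> verified
Nothing is out of place; the run is error-free.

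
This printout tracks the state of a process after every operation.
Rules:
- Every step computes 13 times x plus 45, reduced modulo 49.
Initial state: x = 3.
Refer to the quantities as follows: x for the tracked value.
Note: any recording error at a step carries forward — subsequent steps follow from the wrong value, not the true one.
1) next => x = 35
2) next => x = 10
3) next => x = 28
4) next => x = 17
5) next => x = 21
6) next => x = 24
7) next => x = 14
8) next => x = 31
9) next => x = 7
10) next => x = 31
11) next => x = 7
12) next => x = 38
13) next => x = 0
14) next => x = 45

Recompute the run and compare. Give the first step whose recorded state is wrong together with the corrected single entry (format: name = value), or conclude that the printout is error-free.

Step 1: x = (13*3 + 45) mod 49 = 35 — no discrepancy.
Step 2: x = (13*35 + 45) mod 49 = 10 — same as recorded.
Step 3: x = (13*10 + 45) mod 49 = 28 — checks out.
Step 4: x = (13*28 + 45) mod 49 = 17 — checks out.
Step 5: x = (13*17 + 45) mod 49 = 21 — matches.
Step 6: x = (13*21 + 45) mod 49 = 24 — confirmed correct.
Step 7: x = (13*24 + 45) mod 49 = 14 — confirmed correct.
Step 8: x = (13*14 + 45) mod 49 = 31 — same as recorded.
Step 9: x = (13*31 + 45) mod 49 = 7 — checks out.
Step 10: x = (13*7 + 45) mod 49 = 38 — this is not what the printout shows.
The audit stops at step 10: the recorded entry is wrong and should be x = 38.

step 10, x = 38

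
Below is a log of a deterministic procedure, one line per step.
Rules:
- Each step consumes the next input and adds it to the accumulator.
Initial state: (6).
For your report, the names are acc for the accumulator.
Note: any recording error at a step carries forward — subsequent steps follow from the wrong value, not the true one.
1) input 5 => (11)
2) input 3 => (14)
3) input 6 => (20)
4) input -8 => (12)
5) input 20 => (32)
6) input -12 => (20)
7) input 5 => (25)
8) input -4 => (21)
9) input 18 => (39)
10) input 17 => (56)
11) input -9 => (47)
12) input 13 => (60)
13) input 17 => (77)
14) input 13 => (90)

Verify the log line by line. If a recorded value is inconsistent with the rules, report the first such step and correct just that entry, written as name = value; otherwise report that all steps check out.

1. acc = 6 + 5 = 11 (in agreement)
2. acc = 11 + 3 = 14 (exactly as logged)
3. acc = 14 + 6 = 20 (in agreement)
4. acc = 20 + -8 = 12 (confirmed correct)
5. acc = 12 + 20 = 32 (verified)
6. acc = 32 + -12 = 20 (same as recorded)
7. acc = 20 + 5 = 25 (matches)
8. acc = 25 + -4 = 21 (no discrepancy)
9. acc = 21 + 18 = 39 (no discrepancy)
10. acc = 39 + 17 = 56 (agrees with the log)
11. acc = 56 + -9 = 47 (same as recorded)
12. acc = 47 + 13 = 60 (confirmed correct)
13. acc = 60 + 17 = 77 (verified)
14. acc = 77 + 13 = 90 (consistent with the log)
Nothing is out of place; the run is error-free.

no error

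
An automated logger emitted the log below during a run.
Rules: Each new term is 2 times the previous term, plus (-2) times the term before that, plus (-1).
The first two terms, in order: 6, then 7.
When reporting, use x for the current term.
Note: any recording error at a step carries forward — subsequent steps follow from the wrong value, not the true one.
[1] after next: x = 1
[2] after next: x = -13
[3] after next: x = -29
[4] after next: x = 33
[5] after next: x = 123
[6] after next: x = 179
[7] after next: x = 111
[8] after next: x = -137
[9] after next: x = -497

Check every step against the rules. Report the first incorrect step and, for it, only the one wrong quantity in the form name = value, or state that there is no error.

Recomputing the run from the initial state:
step 1: x = 1
step 2: x = -13
step 3: x = -29
step 4: x = -33
step 5: x = -9
step 6: x = 47
step 7: x = 111
step 8: x = 127
step 9: x = 31
The first disagreement with the log is at step 4, where the value should be x = -33.

step 4, x = -33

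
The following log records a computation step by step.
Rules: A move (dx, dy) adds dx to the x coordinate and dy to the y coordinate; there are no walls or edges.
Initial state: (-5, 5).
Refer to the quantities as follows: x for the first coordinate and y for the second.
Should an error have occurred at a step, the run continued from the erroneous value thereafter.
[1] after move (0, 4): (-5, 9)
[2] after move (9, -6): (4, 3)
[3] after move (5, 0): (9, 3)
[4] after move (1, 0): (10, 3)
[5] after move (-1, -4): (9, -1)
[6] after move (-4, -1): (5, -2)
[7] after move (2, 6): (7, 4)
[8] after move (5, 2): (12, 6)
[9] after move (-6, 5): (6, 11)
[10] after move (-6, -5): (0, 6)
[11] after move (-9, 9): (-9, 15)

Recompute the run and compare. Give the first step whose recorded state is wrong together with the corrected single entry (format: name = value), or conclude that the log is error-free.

no error

Recomputing the run from the initial state:
step 1: x = -5, y = 9
step 2: x = 4, y = 3
step 3: x = 9, y = 3
step 4: x = 10, y = 3
step 5: x = 9, y = -1
step 6: x = 5, y = -2
step 7: x = 7, y = 4
step 8: x = 12, y = 6
step 9: x = 6, y = 11
step 10: x = 0, y = 6
step 11: x = -9, y = 15
This matches the log at every step.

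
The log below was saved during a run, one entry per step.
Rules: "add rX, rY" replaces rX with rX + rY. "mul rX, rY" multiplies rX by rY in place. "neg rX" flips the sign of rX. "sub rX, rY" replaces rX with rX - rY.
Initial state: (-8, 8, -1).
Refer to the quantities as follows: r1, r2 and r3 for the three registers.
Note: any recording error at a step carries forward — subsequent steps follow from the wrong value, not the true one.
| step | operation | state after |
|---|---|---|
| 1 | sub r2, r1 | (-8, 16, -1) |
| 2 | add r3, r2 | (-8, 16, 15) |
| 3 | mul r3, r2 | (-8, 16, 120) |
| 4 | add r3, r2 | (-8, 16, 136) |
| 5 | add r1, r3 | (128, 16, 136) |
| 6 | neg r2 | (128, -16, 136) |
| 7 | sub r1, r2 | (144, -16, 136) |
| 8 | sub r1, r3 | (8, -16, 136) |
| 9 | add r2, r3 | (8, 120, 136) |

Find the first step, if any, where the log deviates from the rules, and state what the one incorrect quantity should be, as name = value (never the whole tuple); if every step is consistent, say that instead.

step 3, r3 = 240

step 1: r2 = 8 - -8 = 16 -> exactly as logged
step 2: r3 = -1 + 16 = 15 -> checks out
step 3: r3 = 15 * 16 = 240 -> this is not what the log shows
That makes step 3 the first incorrect line — r3 = 240 is what it should show.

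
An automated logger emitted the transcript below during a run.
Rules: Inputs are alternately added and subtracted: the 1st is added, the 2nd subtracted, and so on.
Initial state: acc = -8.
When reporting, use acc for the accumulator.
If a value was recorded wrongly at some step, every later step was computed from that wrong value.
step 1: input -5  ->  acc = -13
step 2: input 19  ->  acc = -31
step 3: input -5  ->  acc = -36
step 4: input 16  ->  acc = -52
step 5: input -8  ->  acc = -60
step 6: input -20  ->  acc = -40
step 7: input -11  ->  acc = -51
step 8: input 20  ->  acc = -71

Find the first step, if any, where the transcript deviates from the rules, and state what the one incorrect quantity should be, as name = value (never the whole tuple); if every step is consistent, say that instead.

step 2, acc = -32

Recomputing the run from the initial state:
step 1: acc = -13
step 2: acc = -32
step 3: acc = -37
step 4: acc = -53
step 5: acc = -61
step 6: acc = -41
step 7: acc = -52
step 8: acc = -72
The first disagreement with the transcript is at step 2, where the value should be acc = -32.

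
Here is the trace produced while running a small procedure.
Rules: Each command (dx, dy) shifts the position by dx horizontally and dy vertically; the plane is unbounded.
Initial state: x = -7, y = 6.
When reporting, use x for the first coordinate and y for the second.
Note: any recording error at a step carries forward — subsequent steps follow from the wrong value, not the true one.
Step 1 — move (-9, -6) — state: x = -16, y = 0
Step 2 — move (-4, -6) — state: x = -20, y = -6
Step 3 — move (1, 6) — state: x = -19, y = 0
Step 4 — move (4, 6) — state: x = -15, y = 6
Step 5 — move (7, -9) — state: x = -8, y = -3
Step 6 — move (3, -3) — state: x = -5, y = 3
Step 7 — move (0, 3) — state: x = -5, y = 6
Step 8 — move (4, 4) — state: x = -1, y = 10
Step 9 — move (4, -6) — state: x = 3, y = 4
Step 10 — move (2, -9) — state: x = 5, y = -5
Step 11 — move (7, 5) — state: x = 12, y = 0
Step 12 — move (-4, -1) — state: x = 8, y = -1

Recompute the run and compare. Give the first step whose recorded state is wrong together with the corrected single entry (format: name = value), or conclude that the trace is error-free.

step 6, y = -6

Step 1: x = -7 + (-9) = -16, y = 6 + (-6) = 0 — same as recorded.
Step 2: x = -16 + (-4) = -20, y = 0 + (-6) = -6 — same as recorded.
Step 3: x = -20 + (1) = -19, y = -6 + (6) = 0 — checks out.
Step 4: x = -19 + (4) = -15, y = 0 + (6) = 6 — consistent with the trace.
Step 5: x = -15 + (7) = -8, y = 6 + (-9) = -3 — exactly as logged.
Step 6: x = -8 + (3) = -5, y = -3 + (-3) = -6 — this is not what the trace shows.
First deviation found at step 6; the corrected entry is y = -6.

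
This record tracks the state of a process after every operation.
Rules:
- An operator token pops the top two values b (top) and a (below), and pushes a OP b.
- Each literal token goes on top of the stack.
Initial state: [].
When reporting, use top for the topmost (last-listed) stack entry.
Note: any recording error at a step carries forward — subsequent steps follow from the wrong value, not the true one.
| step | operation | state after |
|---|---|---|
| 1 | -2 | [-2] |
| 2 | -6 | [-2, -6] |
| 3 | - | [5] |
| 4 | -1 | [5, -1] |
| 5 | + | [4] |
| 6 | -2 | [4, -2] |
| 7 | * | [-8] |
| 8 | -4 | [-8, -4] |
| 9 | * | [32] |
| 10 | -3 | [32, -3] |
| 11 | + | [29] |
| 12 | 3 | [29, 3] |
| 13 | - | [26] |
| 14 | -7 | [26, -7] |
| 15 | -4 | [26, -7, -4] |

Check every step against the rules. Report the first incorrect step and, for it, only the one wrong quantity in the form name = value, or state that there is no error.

step 3, top = 4

Recomputing the run from the initial state:
step 1: [-2]
step 2: [-2, -6]
step 3: [4]
step 4: [4, -1]
step 5: [3]
step 6: [3, -2]
step 7: [-6]
step 8: [-6, -4]
step 9: [24]
step 10: [24, -3]
step 11: [21]
step 12: [21, 3]
step 13: [18]
step 14: [18, -7]
step 15: [18, -7, -4]
The first disagreement with the record is at step 3, where the value should be top = 4.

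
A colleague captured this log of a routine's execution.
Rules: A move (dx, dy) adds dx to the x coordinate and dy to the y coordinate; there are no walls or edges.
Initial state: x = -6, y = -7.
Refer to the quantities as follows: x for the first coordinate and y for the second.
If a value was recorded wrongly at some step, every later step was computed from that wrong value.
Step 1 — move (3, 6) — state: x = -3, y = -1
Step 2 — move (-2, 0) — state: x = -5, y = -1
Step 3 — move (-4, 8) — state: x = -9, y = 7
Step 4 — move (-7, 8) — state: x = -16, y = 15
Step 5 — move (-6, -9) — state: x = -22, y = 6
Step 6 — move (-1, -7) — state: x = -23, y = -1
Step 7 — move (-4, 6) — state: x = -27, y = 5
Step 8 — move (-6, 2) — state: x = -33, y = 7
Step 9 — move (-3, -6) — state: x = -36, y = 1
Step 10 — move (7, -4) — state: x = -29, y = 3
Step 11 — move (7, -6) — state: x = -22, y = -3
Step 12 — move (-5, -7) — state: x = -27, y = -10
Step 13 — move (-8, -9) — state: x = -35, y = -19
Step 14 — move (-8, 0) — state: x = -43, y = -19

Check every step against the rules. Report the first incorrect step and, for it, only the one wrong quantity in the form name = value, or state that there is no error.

1. x = -6 + (3) = -3, y = -7 + (6) = -1 (in agreement)
2. x = -3 + (-2) = -5, y = -1 + (0) = -1 (checks out)
3. x = -5 + (-4) = -9, y = -1 + (8) = 7 (matches)
4. x = -9 + (-7) = -16, y = 7 + (8) = 15 (matches)
5. x = -16 + (-6) = -22, y = 15 + (-9) = 6 (checks out)
6. x = -22 + (-1) = -23, y = 6 + (-7) = -1 (consistent with the log)
7. x = -23 + (-4) = -27, y = -1 + (6) = 5 (verified)
8. x = -27 + (-6) = -33, y = 5 + (2) = 7 (verified)
9. x = -33 + (-3) = -36, y = 7 + (-6) = 1 (checks out)
10. x = -36 + (7) = -29, y = 1 + (-4) = -3 (the recorded entry deviates here)
First incorrect step: 10; the correct value is y = -3.

step 10, y = -3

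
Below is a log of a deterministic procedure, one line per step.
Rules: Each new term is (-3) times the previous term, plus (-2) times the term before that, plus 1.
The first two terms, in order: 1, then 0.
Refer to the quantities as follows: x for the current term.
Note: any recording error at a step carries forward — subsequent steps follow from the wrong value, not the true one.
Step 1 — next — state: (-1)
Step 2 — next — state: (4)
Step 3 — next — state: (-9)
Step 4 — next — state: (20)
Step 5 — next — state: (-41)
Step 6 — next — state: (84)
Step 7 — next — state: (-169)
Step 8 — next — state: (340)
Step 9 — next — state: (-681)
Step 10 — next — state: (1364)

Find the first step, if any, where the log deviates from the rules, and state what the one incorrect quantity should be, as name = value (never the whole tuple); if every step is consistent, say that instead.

step 1: x = -3*(0) + (-2)*(1) + (1) = -1 -> agrees with the log
step 2: x = -3*(-1) + (-2)*(0) + (1) = 4 -> confirmed correct
step 3: x = -3*(4) + (-2)*(-1) + (1) = -9 -> exactly as logged
step 4: x = -3*(-9) + (-2)*(4) + (1) = 20 -> in agreement
step 5: x = -3*(20) + (-2)*(-9) + (1) = -41 -> agrees with the log
step 6: x = -3*(-41) + (-2)*(20) + (1) = 84 -> no discrepancy
step 7: x = -3*(84) + (-2)*(-41) + (1) = -169 -> in agreement
step 8: x = -3*(-169) + (-2)*(84) + (1) = 340 -> consistent with the log
step 9: x = -3*(340) + (-2)*(-169) + (1) = -681 -> same as recorded
step 10: x = -3*(-681) + (-2)*(340) + (1) = 1364 -> same as recorded
Every step is consistent.

no error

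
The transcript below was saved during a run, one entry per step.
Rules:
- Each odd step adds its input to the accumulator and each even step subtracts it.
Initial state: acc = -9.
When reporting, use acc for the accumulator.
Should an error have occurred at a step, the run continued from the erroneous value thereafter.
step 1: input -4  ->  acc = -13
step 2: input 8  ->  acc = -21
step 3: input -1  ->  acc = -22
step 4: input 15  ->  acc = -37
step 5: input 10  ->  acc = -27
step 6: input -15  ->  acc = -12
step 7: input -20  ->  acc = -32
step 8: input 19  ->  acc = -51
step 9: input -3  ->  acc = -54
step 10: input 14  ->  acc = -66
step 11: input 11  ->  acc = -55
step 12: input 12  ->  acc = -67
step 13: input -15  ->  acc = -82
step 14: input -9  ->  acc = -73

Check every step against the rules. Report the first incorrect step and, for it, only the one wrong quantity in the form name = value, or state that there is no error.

Step 1: acc = -9 + -4 = -13 — matches.
Step 2: acc = -13 - 8 = -21 — verified.
Step 3: acc = -21 + -1 = -22 — verified.
Step 4: acc = -22 - 15 = -37 — agrees with the transcript.
Step 5: acc = -37 + 10 = -27 — no discrepancy.
Step 6: acc = -27 - -15 = -12 — same as recorded.
Step 7: acc = -12 + -20 = -32 — in agreement.
Step 8: acc = -32 - 19 = -51 — checks out.
Step 9: acc = -51 + -3 = -54 — agrees with the transcript.
Step 10: acc = -54 - 14 = -68 — not what was recorded.
The earliest wrong entry is at step 10: it should read acc = -68.

step 10, acc = -68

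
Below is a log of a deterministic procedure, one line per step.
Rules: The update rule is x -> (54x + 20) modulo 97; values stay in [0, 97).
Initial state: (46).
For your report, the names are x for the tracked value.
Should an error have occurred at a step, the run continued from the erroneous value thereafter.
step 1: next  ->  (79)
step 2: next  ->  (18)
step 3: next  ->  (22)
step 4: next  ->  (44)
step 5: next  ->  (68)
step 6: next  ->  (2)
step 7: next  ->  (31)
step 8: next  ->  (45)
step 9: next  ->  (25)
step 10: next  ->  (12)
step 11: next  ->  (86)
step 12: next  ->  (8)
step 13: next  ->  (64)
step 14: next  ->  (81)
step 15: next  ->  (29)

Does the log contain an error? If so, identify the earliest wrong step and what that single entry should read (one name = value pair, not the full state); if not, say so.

step 1: x = (54*46 + 20) mod 97 = 79 -> verified
step 2: x = (54*79 + 20) mod 97 = 18 -> consistent with the log
step 3: x = (54*18 + 20) mod 97 = 22 -> verified
step 4: x = (54*22 + 20) mod 97 = 44 -> same as recorded
step 5: x = (54*44 + 20) mod 97 = 68 -> same as recorded
step 6: x = (54*68 + 20) mod 97 = 6 -> the log disagrees here
So the first discrepancy is step 6, where the right value is x = 6.

step 6, x = 6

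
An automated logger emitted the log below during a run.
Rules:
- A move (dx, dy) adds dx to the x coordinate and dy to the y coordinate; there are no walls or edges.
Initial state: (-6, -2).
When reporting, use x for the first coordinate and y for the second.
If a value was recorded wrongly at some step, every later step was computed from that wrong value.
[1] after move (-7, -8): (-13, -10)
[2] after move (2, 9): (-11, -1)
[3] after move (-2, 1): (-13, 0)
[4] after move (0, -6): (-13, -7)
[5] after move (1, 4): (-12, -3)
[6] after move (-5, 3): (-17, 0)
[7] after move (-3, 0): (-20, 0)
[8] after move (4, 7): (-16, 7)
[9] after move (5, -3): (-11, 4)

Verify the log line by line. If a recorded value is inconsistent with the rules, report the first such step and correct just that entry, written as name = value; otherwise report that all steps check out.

step 1: x = -6 + (-7) = -13, y = -2 + (-8) = -10 -> confirmed correct
step 2: x = -13 + (2) = -11, y = -10 + (9) = -1 -> checks out
step 3: x = -11 + (-2) = -13, y = -1 + (1) = 0 -> verified
step 4: x = -13 + (0) = -13, y = 0 + (-6) = -6 -> a discrepancy with the log
First deviation found at step 4; the corrected entry is y = -6.

step 4, y = -6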